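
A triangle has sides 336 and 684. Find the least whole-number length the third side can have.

349

The third side must be strictly greater than |336 − 684| = 348.
The smallest integer above 348 is 349.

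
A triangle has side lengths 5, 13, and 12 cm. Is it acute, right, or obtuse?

right

Compare the square of the longest side to the sum of squares of the other two: 5² + 12² = 169 = 13².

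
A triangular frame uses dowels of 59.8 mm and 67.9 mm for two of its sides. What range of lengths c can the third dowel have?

By the triangle inequality, c must be less than 59.8 + 67.9 = 127.7 and greater than |59.8 − 67.9| = 8.1.

8.1 < c < 127.7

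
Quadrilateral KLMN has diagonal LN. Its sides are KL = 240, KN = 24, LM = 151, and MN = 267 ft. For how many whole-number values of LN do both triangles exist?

From triangle KLN: 216 < LN < 264.
From triangle MLN: 116 < LN < 418.
Intersection: 216 < LN < 264, so integers 217 through 263: 47 values.

47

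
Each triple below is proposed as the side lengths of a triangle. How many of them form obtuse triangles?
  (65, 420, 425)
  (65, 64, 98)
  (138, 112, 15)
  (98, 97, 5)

(65,420,425): 65²+420² = 180625 = 425² → right
(65,64,98): 64²+65² = 8321 < 9604 = 98² → obtuse
(138,112,15): 15+112 ≤ 138, not a triangle
(98,97,5): 5²+97² = 9434 < 9604 = 98² → obtuse
2 of the 4 are obtuse.

2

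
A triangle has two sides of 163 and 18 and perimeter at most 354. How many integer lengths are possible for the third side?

Triangle inequality: 145 < x < 181. Perimeter ≤ 354 gives x ≤ 354 − 163 − 18 = 173.
So 145 < x ≤ 173; integers 146 through 173: 28 values.

28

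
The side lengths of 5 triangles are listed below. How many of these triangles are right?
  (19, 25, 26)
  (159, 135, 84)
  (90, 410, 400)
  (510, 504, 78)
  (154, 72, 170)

4

(19,25,26): 19²+25² = 986 > 676 = 26² → acute
(159,135,84): 84²+135² = 25281 = 159² → right
(90,410,400): 90²+400² = 168100 = 410² → right
(510,504,78): 78²+504² = 260100 = 510² → right
(154,72,170): 72²+154² = 28900 = 170² → right
4 of the 5 are right.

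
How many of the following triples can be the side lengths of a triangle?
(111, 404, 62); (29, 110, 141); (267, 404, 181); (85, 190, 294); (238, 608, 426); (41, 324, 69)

(62,111,404): 62+111 ≤ 404 → not valid
(29,110,141): 29+110 ≤ 141 → not valid
(181,267,404): 181+267 > 404 → valid
(85,190,294): 85+190 ≤ 294 → not valid
(238,426,608): 238+426 > 608 → valid
(41,69,324): 41+69 ≤ 324 → not valid
2 of the 6 triples form a triangle.

2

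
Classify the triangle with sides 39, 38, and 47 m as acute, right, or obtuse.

Compare the square of the longest side to the sum of squares of the other two: 38² + 39² = 2965 > 2209 = 47².

acute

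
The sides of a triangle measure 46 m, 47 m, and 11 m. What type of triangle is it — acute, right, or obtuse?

Compare the square of the longest side to the sum of squares of the other two: 11² + 46² = 2237 > 2209 = 47².

acute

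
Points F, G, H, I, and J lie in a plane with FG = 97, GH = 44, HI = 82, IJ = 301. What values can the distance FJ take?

78 ≤ FJ ≤ 524

The maximum is all hops collinear in one direction: 97 + 44 + 82 + 301 = 524.
The longest hop is 301; the others sum to 223. Folding the others back against it leaves at least 301 − 223 = 78.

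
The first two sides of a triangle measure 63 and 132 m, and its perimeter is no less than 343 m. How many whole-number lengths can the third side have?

47

Triangle inequality: 69 < x < 195. Perimeter ≥ 343 gives x ≥ 343 − 63 − 132 = 148.
So 148 ≤ x < 195; integers 148 through 194: 47 values.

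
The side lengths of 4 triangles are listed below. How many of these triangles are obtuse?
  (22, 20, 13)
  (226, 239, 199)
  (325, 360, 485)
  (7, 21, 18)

1

(22,20,13): 13²+20² = 569 > 484 = 22² → acute
(226,239,199): 199²+226² = 90677 > 57121 = 239² → acute
(325,360,485): 325²+360² = 235225 = 485² → right
(7,21,18): 7²+18² = 373 < 441 = 21² → obtuse
1 of the 4 is obtuse.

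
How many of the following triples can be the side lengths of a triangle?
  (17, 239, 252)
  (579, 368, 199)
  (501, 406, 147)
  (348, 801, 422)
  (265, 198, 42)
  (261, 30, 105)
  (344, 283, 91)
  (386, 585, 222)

(17,239,252): 17+239 > 252 → valid
(199,368,579): 199+368 ≤ 579 → not valid
(147,406,501): 147+406 > 501 → valid
(348,422,801): 348+422 ≤ 801 → not valid
(42,198,265): 42+198 ≤ 265 → not valid
(30,105,261): 30+105 ≤ 261 → not valid
(91,283,344): 91+283 > 344 → valid
(222,386,585): 222+386 > 585 → valid
4 of the 8 triples form a triangle.

4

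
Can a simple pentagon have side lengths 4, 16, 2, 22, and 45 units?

No

For a pentagon, each side must be shorter than the sum of the others.
Here the longest side is 45, but the remaining 4 sides sum to only 44.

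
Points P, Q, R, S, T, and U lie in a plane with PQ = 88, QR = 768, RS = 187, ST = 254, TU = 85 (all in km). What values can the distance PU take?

The maximum is all hops collinear in one direction: 88 + 768 + 187 + 254 + 85 = 1382.
The longest hop is 768; the others sum to 614. Folding the others back against it leaves at least 768 − 614 = 154.

154 ≤ PU ≤ 1382 km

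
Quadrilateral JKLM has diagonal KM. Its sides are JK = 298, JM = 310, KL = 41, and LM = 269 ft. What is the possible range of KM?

228 < KM < 310

From triangle JKM: |298 − 310| < KM < 298 + 310, i.e. 12 < KM < 608.
From triangle LKM: 228 < KM < 310.
Both must hold, so KM lies in the intersection.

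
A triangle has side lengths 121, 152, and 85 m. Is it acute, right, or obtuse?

Compare the square of the longest side to the sum of squares of the other two: 85² + 121² = 21866 < 23104 = 152².

obtuse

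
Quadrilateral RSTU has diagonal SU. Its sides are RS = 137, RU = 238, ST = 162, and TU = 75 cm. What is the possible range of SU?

From triangle RSU: |137 − 238| < SU < 137 + 238, i.e. 101 < SU < 375.
From triangle TSU: 87 < SU < 237.
Both must hold, so SU lies in the intersection.

101 < SU < 237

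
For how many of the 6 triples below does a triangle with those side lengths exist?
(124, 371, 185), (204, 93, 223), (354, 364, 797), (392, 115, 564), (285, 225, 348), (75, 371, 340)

3

(124,185,371): 124+185 ≤ 371 → not valid
(93,204,223): 93+204 > 223 → valid
(354,364,797): 354+364 ≤ 797 → not valid
(115,392,564): 115+392 ≤ 564 → not valid
(225,285,348): 225+285 > 348 → valid
(75,340,371): 75+340 > 371 → valid
3 of the 6 triples form a triangle.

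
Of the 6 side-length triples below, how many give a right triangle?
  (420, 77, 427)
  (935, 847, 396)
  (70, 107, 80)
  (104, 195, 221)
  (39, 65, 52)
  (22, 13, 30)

4

(420,77,427): 77²+420² = 182329 = 427² → right
(935,847,396): 396²+847² = 874225 = 935² → right
(70,107,80): 70²+80² = 11300 < 11449 = 107² → obtuse
(104,195,221): 104²+195² = 48841 = 221² → right
(39,65,52): 39²+52² = 4225 = 65² → right
(22,13,30): 13²+22² = 653 < 900 = 30² → obtuse
4 of the 6 are right.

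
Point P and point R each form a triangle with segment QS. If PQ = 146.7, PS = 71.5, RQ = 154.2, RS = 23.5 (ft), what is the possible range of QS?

From triangle PQS: |146.7 − 71.5| < QS < 146.7 + 71.5, i.e. 75.2 < QS < 218.2.
From triangle RQS: 130.7 < QS < 177.7.
Both must hold, so QS lies in the intersection.

130.7 < QS < 177.7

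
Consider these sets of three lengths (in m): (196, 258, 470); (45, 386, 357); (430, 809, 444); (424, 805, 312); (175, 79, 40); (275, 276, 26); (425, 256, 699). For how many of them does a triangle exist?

3

(196,258,470): 196+258 ≤ 470 → not valid
(45,357,386): 45+357 > 386 → valid
(430,444,809): 430+444 > 809 → valid
(312,424,805): 312+424 ≤ 805 → not valid
(40,79,175): 40+79 ≤ 175 → not valid
(26,275,276): 26+275 > 276 → valid
(256,425,699): 256+425 ≤ 699 → not valid
3 of the 7 triples form a triangle.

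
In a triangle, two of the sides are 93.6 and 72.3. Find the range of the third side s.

21.3 < s < 165.9

By the triangle inequality, s must be less than 93.6 + 72.3 = 165.9 and greater than |93.6 − 72.3| = 21.3.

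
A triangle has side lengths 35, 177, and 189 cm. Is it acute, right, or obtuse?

obtuse

Compare the square of the longest side to the sum of squares of the other two: 35² + 177² = 32554 < 35721 = 189².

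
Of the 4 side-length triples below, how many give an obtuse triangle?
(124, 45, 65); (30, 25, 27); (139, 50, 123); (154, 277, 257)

(124,45,65): 45+65 ≤ 124, not a triangle
(30,25,27): 25²+27² = 1354 > 900 = 30² → acute
(139,50,123): 50²+123² = 17629 < 19321 = 139² → obtuse
(154,277,257): 154²+257² = 89765 > 76729 = 277² → acute
1 of the 4 is obtuse.

1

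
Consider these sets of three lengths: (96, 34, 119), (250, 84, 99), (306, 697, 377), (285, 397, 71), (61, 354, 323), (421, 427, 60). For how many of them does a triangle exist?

3

(34,96,119): 34+96 > 119 → valid
(84,99,250): 84+99 ≤ 250 → not valid
(306,377,697): 306+377 ≤ 697 → not valid
(71,285,397): 71+285 ≤ 397 → not valid
(61,323,354): 61+323 > 354 → valid
(60,421,427): 60+421 > 427 → valid
3 of the 6 triples form a triangle.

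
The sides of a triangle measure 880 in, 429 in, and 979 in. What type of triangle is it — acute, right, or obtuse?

right

Compare the square of the longest side to the sum of squares of the other two: 429² + 880² = 958441 = 979².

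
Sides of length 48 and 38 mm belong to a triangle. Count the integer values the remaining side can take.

The third side lies in the open interval (10, 86).
Integers from 11 to 85 inclusive: 85 − 11 + 1 = 75.

75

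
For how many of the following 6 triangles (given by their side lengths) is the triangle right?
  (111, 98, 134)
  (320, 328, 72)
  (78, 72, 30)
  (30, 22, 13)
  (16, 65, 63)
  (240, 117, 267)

4

(111,98,134): 98²+111² = 21925 > 17956 = 134² → acute
(320,328,72): 72²+320² = 107584 = 328² → right
(78,72,30): 30²+72² = 6084 = 78² → right
(30,22,13): 13²+22² = 653 < 900 = 30² → obtuse
(16,65,63): 16²+63² = 4225 = 65² → right
(240,117,267): 117²+240² = 71289 = 267² → right
4 of the 6 are right.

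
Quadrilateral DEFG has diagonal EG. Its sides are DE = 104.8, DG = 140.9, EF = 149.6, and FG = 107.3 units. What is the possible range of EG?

From triangle DEG: |104.8 − 140.9| < EG < 104.8 + 140.9, i.e. 36.1 < EG < 245.7.
From triangle FEG: 42.3 < EG < 256.9.
Both must hold, so EG lies in the intersection.

42.3 < EG < 245.7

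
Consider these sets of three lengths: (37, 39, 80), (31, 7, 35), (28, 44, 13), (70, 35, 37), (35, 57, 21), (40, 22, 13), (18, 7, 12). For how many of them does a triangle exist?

(37,39,80): 37+39 ≤ 80 → not valid
(7,31,35): 7+31 > 35 → valid
(13,28,44): 13+28 ≤ 44 → not valid
(35,37,70): 35+37 > 70 → valid
(21,35,57): 21+35 ≤ 57 → not valid
(13,22,40): 13+22 ≤ 40 → not valid
(7,12,18): 7+12 > 18 → valid
3 of the 7 triples form a triangle.

3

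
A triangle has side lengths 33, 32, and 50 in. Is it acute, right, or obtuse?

Compare the square of the longest side to the sum of squares of the other two: 32² + 33² = 2113 < 2500 = 50².

obtuse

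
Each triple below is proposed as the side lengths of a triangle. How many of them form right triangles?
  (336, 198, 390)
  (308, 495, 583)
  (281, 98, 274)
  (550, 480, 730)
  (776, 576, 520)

4

(336,198,390): 198²+336² = 152100 = 390² → right
(308,495,583): 308²+495² = 339889 = 583² → right
(281,98,274): 98²+274² = 84680 > 78961 = 281² → acute
(550,480,730): 480²+550² = 532900 = 730² → right
(776,576,520): 520²+576² = 602176 = 776² → right
4 of the 5 are right.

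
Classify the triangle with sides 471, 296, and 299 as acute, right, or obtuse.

obtuse

Compare the square of the longest side to the sum of squares of the other two: 296² + 299² = 177017 < 221841 = 471².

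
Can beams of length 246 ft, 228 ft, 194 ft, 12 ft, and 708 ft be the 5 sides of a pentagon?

For a pentagon, each side must be shorter than the sum of the others.
Here the longest side is 708, but the remaining 4 sides sum to only 680.

No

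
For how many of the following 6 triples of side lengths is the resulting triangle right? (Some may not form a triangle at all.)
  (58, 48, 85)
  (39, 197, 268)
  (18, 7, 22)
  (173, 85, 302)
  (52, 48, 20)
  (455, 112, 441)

2

(58,48,85): 48²+58² = 5668 < 7225 = 85² → obtuse
(39,197,268): 39+197 ≤ 268, not a triangle
(18,7,22): 7²+18² = 373 < 484 = 22² → obtuse
(173,85,302): 85+173 ≤ 302, not a triangle
(52,48,20): 20²+48² = 2704 = 52² → right
(455,112,441): 112²+441² = 207025 = 455² → right
2 of the 6 are right.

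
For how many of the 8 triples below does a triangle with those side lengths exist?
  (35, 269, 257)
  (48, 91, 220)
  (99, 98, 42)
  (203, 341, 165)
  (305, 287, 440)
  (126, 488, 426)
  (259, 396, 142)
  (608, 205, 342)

(35,257,269): 35+257 > 269 → valid
(48,91,220): 48+91 ≤ 220 → not valid
(42,98,99): 42+98 > 99 → valid
(165,203,341): 165+203 > 341 → valid
(287,305,440): 287+305 > 440 → valid
(126,426,488): 126+426 > 488 → valid
(142,259,396): 142+259 > 396 → valid
(205,342,608): 205+342 ≤ 608 → not valid
6 of the 8 triples form a triangle.

6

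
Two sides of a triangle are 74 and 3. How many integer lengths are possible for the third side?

The third side lies in the open interval (71, 77).
Integers from 72 to 76 inclusive: 76 − 72 + 1 = 5.

5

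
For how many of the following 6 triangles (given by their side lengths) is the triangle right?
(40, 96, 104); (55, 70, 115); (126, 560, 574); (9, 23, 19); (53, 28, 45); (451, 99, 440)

(40,96,104): 40²+96² = 10816 = 104² → right
(55,70,115): 55²+70² = 7925 < 13225 = 115² → obtuse
(126,560,574): 126²+560² = 329476 = 574² → right
(9,23,19): 9²+19² = 442 < 529 = 23² → obtuse
(53,28,45): 28²+45² = 2809 = 53² → right
(451,99,440): 99²+440² = 203401 = 451² → right
4 of the 6 are right.

4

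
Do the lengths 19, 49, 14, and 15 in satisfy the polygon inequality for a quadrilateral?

For a quadrilateral, each side must be shorter than the sum of the others.
Here the longest side is 49, but the remaining 3 sides sum to only 48.

No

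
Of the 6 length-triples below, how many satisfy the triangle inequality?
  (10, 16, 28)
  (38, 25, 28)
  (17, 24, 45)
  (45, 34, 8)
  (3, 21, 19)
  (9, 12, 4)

(10,16,28): 10+16 ≤ 28 → not valid
(25,28,38): 25+28 > 38 → valid
(17,24,45): 17+24 ≤ 45 → not valid
(8,34,45): 8+34 ≤ 45 → not valid
(3,19,21): 3+19 > 21 → valid
(4,9,12): 4+9 > 12 → valid
3 of the 6 triples form a triangle.

3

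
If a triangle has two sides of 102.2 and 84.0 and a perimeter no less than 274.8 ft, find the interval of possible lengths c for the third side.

Triangle inequality alone gives 18.2 < c < 186.2.
The perimeter condition gives c ≥ 274.8 − 102.2 − 84.0 = 88.6.
Intersecting the two: 88.6 ≤ c < 186.2.

88.6 ≤ c < 186.2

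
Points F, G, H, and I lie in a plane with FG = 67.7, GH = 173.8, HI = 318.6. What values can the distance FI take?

The maximum is all hops collinear in one direction: 67.7 + 173.8 + 318.6 = 560.1.
The longest hop is 318.6; the others sum to 241.5. Folding the others back against it leaves at least 318.6 − 241.5 = 77.1.

77.1 ≤ FI ≤ 560.1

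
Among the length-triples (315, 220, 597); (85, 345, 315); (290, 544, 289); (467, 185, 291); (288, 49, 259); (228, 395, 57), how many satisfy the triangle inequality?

4

(220,315,597): 220+315 ≤ 597 → not valid
(85,315,345): 85+315 > 345 → valid
(289,290,544): 289+290 > 544 → valid
(185,291,467): 185+291 > 467 → valid
(49,259,288): 49+259 > 288 → valid
(57,228,395): 57+228 ≤ 395 → not valid
4 of the 6 triples form a triangle.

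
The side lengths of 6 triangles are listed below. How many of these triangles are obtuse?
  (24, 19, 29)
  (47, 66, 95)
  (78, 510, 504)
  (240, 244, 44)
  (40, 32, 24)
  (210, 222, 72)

(24,19,29): 19²+24² = 937 > 841 = 29² → acute
(47,66,95): 47²+66² = 6565 < 9025 = 95² → obtuse
(78,510,504): 78²+504² = 260100 = 510² → right
(240,244,44): 44²+240² = 59536 = 244² → right
(40,32,24): 24²+32² = 1600 = 40² → right
(210,222,72): 72²+210² = 49284 = 222² → right
1 of the 6 is obtuse.

1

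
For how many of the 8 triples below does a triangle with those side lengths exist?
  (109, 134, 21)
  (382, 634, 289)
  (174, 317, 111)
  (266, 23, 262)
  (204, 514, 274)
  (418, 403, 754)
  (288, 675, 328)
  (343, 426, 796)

3

(21,109,134): 21+109 ≤ 134 → not valid
(289,382,634): 289+382 > 634 → valid
(111,174,317): 111+174 ≤ 317 → not valid
(23,262,266): 23+262 > 266 → valid
(204,274,514): 204+274 ≤ 514 → not valid
(403,418,754): 403+418 > 754 → valid
(288,328,675): 288+328 ≤ 675 → not valid
(343,426,796): 343+426 ≤ 796 → not valid
3 of the 8 triples form a triangle.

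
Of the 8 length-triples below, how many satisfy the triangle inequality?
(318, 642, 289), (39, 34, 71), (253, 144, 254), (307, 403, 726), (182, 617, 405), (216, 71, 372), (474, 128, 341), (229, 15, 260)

(289,318,642): 289+318 ≤ 642 → not valid
(34,39,71): 34+39 > 71 → valid
(144,253,254): 144+253 > 254 → valid
(307,403,726): 307+403 ≤ 726 → not valid
(182,405,617): 182+405 ≤ 617 → not valid
(71,216,372): 71+216 ≤ 372 → not valid
(128,341,474): 128+341 ≤ 474 → not valid
(15,229,260): 15+229 ≤ 260 → not valid
2 of the 8 triples form a triangle.

2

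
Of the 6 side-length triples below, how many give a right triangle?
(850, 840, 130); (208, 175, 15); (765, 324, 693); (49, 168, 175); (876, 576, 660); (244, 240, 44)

5

(850,840,130): 130²+840² = 722500 = 850² → right
(208,175,15): 15+175 ≤ 208, not a triangle
(765,324,693): 324²+693² = 585225 = 765² → right
(49,168,175): 49²+168² = 30625 = 175² → right
(876,576,660): 576²+660² = 767376 = 876² → right
(244,240,44): 44²+240² = 59536 = 244² → right
5 of the 6 are right.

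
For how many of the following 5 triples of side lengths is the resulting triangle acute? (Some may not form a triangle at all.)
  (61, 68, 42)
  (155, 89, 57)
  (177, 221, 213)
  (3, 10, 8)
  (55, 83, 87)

(61,68,42): 42²+61² = 5485 > 4624 = 68² → acute
(155,89,57): 57+89 ≤ 155, not a triangle
(177,221,213): 177²+213² = 76698 > 48841 = 221² → acute
(3,10,8): 3²+8² = 73 < 100 = 10² → obtuse
(55,83,87): 55²+83² = 9914 > 7569 = 87² → acute
3 of the 5 are acute.

3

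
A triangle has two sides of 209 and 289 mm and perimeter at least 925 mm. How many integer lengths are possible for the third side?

71

Triangle inequality: 80 < x < 498. Perimeter ≥ 925 gives x ≥ 925 − 209 − 289 = 427.
So 427 ≤ x < 498; integers 427 through 497: 71 values.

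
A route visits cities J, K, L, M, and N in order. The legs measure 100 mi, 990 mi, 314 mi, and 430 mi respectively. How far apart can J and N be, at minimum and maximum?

The maximum is all hops collinear in one direction: 100 + 990 + 314 + 430 = 1834.
The longest hop is 990; the others sum to 844. Folding the others back against it leaves at least 990 − 844 = 146.

146 ≤ JN ≤ 1834 mi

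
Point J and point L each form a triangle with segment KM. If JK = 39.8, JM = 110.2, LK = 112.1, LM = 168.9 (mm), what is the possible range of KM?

70.4 < KM < 150.0

From triangle JKM: |39.8 − 110.2| < KM < 39.8 + 110.2, i.e. 70.4 < KM < 150.0.
From triangle LKM: 56.8 < KM < 281.0.
Both must hold, so KM lies in the intersection.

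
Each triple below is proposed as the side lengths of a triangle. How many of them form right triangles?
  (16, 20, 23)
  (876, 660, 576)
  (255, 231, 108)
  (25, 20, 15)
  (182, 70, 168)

4

(16,20,23): 16²+20² = 656 > 529 = 23² → acute
(876,660,576): 576²+660² = 767376 = 876² → right
(255,231,108): 108²+231² = 65025 = 255² → right
(25,20,15): 15²+20² = 625 = 25² → right
(182,70,168): 70²+168² = 33124 = 182² → right
4 of the 5 are right.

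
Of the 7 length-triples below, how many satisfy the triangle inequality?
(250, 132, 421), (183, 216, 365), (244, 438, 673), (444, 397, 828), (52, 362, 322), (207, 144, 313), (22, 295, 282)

6

(132,250,421): 132+250 ≤ 421 → not valid
(183,216,365): 183+216 > 365 → valid
(244,438,673): 244+438 > 673 → valid
(397,444,828): 397+444 > 828 → valid
(52,322,362): 52+322 > 362 → valid
(144,207,313): 144+207 > 313 → valid
(22,282,295): 22+282 > 295 → valid
6 of the 7 triples form a triangle.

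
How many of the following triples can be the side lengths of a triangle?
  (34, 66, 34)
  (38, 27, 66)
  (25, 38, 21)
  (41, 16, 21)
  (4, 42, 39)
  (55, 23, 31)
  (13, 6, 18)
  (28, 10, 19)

5

(34,34,66): 34+34 > 66 → valid
(27,38,66): 27+38 ≤ 66 → not valid
(21,25,38): 21+25 > 38 → valid
(16,21,41): 16+21 ≤ 41 → not valid
(4,39,42): 4+39 > 42 → valid
(23,31,55): 23+31 ≤ 55 → not valid
(6,13,18): 6+13 > 18 → valid
(10,19,28): 10+19 > 28 → valid
5 of the 8 triples form a triangle.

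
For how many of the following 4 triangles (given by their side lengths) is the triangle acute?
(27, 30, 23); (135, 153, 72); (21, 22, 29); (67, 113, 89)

2

(27,30,23): 23²+27² = 1258 > 900 = 30² → acute
(135,153,72): 72²+135² = 23409 = 153² → right
(21,22,29): 21²+22² = 925 > 841 = 29² → acute
(67,113,89): 67²+89² = 12410 < 12769 = 113² → obtuse
2 of the 4 are acute.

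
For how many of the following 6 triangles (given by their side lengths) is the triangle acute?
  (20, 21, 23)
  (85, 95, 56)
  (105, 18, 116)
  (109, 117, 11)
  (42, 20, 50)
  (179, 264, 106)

(20,21,23): 20²+21² = 841 > 529 = 23² → acute
(85,95,56): 56²+85² = 10361 > 9025 = 95² → acute
(105,18,116): 18²+105² = 11349 < 13456 = 116² → obtuse
(109,117,11): 11²+109² = 12002 < 13689 = 117² → obtuse
(42,20,50): 20²+42² = 2164 < 2500 = 50² → obtuse
(179,264,106): 106²+179² = 43277 < 69696 = 264² → obtuse
2 of the 6 are acute.

2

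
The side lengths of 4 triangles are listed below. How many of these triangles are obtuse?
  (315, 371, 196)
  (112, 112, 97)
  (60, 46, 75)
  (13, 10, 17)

(315,371,196): 196²+315² = 137641 = 371² → right
(112,112,97): 97²+112² = 21953 > 12544 = 112² → acute
(60,46,75): 46²+60² = 5716 > 5625 = 75² → acute
(13,10,17): 10²+13² = 269 < 289 = 17² → obtuse
1 of the 4 is obtuse.

1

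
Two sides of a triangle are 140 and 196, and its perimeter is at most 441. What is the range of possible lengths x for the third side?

56 < x ≤ 105

Triangle inequality alone gives 56 < x < 336.
The perimeter condition gives x ≤ 441 − 140 − 196 = 105.
Intersecting the two: 56 < x ≤ 105.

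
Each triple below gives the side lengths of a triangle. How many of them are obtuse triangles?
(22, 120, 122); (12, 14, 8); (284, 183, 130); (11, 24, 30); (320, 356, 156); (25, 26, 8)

(22,120,122): 22²+120² = 14884 = 122² → right
(12,14,8): 8²+12² = 208 > 196 = 14² → acute
(284,183,130): 130²+183² = 50389 < 80656 = 284² → obtuse
(11,24,30): 11²+24² = 697 < 900 = 30² → obtuse
(320,356,156): 156²+320² = 126736 = 356² → right
(25,26,8): 8²+25² = 689 > 676 = 26² → acute
2 of the 6 are obtuse.

2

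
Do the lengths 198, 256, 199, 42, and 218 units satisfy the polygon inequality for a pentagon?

A pentagon exists iff every side is shorter than the sum of the others — equivalently, the longest side is less than the sum of the rest.
Longest side 256 < 657 (sum of the remaining 4), so yes.

Yes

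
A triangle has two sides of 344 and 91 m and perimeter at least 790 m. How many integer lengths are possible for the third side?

Triangle inequality: 253 < x < 435. Perimeter ≥ 790 gives x ≥ 790 − 344 − 91 = 355.
So 355 ≤ x < 435; integers 355 through 434: 80 values.

80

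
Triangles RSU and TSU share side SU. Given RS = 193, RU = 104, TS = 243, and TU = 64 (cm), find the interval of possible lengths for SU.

From triangle RSU: |193 − 104| < SU < 193 + 104, i.e. 89 < SU < 297.
From triangle TSU: 179 < SU < 307.
Both must hold, so SU lies in the intersection.

179 < SU < 297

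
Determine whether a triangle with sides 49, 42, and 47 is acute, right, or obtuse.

Compare the square of the longest side to the sum of squares of the other two: 42² + 47² = 3973 > 2401 = 49².

acute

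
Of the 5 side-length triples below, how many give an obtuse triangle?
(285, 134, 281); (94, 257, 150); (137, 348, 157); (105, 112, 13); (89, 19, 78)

2

(285,134,281): 134²+281² = 96917 > 81225 = 285² → acute
(94,257,150): 94+150 ≤ 257, not a triangle
(137,348,157): 137+157 ≤ 348, not a triangle
(105,112,13): 13²+105² = 11194 < 12544 = 112² → obtuse
(89,19,78): 19²+78² = 6445 < 7921 = 89² → obtuse
2 of the 5 are obtuse.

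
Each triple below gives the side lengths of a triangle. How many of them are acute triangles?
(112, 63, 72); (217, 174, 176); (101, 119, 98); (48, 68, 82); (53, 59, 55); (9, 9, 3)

(112,63,72): 63²+72² = 9153 < 12544 = 112² → obtuse
(217,174,176): 174²+176² = 61252 > 47089 = 217² → acute
(101,119,98): 98²+101² = 19805 > 14161 = 119² → acute
(48,68,82): 48²+68² = 6928 > 6724 = 82² → acute
(53,59,55): 53²+55² = 5834 > 3481 = 59² → acute
(9,9,3): 3²+9² = 90 > 81 = 9² → acute
5 of the 6 are acute.

5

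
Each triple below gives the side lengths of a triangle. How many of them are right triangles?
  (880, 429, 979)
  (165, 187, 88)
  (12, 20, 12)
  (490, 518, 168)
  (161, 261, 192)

(880,429,979): 429²+880² = 958441 = 979² → right
(165,187,88): 88²+165² = 34969 = 187² → right
(12,20,12): 12²+12² = 288 < 400 = 20² → obtuse
(490,518,168): 168²+490² = 268324 = 518² → right
(161,261,192): 161²+192² = 62785 < 68121 = 261² → obtuse
3 of the 5 are right.

3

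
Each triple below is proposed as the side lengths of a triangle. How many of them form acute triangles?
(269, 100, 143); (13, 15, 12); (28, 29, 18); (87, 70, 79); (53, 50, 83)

3

(269,100,143): 100+143 ≤ 269, not a triangle
(13,15,12): 12²+13² = 313 > 225 = 15² → acute
(28,29,18): 18²+28² = 1108 > 841 = 29² → acute
(87,70,79): 70²+79² = 11141 > 7569 = 87² → acute
(53,50,83): 50²+53² = 5309 < 6889 = 83² → obtuse
3 of the 5 are acute.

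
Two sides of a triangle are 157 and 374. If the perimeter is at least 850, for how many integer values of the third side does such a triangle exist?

Triangle inequality: 217 < x < 531. Perimeter ≥ 850 gives x ≥ 850 − 157 − 374 = 319.
So 319 ≤ x < 531; integers 319 through 530: 212 values.

212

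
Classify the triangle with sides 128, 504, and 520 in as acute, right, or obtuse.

Compare the square of the longest side to the sum of squares of the other two: 128² + 504² = 270400 = 520².

right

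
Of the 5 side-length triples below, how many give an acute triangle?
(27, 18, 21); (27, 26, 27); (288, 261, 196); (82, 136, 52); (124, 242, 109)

3

(27,18,21): 18²+21² = 765 > 729 = 27² → acute
(27,26,27): 26²+27² = 1405 > 729 = 27² → acute
(288,261,196): 196²+261² = 106537 > 82944 = 288² → acute
(82,136,52): 52+82 ≤ 136, not a triangle
(124,242,109): 109+124 ≤ 242, not a triangle
3 of the 5 are acute.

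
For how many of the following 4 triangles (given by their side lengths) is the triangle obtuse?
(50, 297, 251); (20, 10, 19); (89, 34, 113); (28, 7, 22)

3

(50,297,251): 50²+251² = 65501 < 88209 = 297² → obtuse
(20,10,19): 10²+19² = 461 > 400 = 20² → acute
(89,34,113): 34²+89² = 9077 < 12769 = 113² → obtuse
(28,7,22): 7²+22² = 533 < 784 = 28² → obtuse
3 of the 4 are obtuse.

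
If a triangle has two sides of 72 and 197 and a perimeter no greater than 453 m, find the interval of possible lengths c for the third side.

Triangle inequality alone gives 125 < c < 269.
The perimeter condition gives c ≤ 453 − 72 − 197 = 184.
Intersecting the two: 125 < c ≤ 184.

125 < c ≤ 184 m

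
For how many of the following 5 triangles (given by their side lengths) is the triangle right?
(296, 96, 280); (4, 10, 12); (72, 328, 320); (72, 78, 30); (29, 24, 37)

(296,96,280): 96²+280² = 87616 = 296² → right
(4,10,12): 4²+10² = 116 < 144 = 12² → obtuse
(72,328,320): 72²+320² = 107584 = 328² → right
(72,78,30): 30²+72² = 6084 = 78² → right
(29,24,37): 24²+29² = 1417 > 1369 = 37² → acute
3 of the 5 are right.

3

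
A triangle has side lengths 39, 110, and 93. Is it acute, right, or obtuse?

obtuse

Compare the square of the longest side to the sum of squares of the other two: 39² + 93² = 10170 < 12100 = 110².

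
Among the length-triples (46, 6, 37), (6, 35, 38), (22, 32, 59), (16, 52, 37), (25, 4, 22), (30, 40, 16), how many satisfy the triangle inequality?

(6,37,46): 6+37 ≤ 46 → not valid
(6,35,38): 6+35 > 38 → valid
(22,32,59): 22+32 ≤ 59 → not valid
(16,37,52): 16+37 > 52 → valid
(4,22,25): 4+22 > 25 → valid
(16,30,40): 16+30 > 40 → valid
4 of the 6 triples form a triangle.

4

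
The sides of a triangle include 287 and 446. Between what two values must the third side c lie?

By the triangle inequality, c must be less than 287 + 446 = 733 and greater than |287 − 446| = 159.

159 < c < 733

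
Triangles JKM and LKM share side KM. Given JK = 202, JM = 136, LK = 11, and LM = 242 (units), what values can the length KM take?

231 < KM < 253

From triangle JKM: |202 − 136| < KM < 202 + 136, i.e. 66 < KM < 338.
From triangle LKM: 231 < KM < 253.
Both must hold, so KM lies in the intersection.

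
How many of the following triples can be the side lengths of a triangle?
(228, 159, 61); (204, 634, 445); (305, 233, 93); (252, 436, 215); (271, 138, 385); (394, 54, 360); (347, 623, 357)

(61,159,228): 61+159 ≤ 228 → not valid
(204,445,634): 204+445 > 634 → valid
(93,233,305): 93+233 > 305 → valid
(215,252,436): 215+252 > 436 → valid
(138,271,385): 138+271 > 385 → valid
(54,360,394): 54+360 > 394 → valid
(347,357,623): 347+357 > 623 → valid
6 of the 7 triples form a triangle.

6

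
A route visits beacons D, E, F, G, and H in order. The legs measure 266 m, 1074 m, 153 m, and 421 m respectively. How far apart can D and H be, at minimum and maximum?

234 ≤ DH ≤ 1914 m

The maximum is all hops collinear in one direction: 266 + 1074 + 153 + 421 = 1914.
The longest hop is 1074; the others sum to 840. Folding the others back against it leaves at least 1074 − 840 = 234.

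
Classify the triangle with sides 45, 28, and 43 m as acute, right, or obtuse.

acute

Compare the square of the longest side to the sum of squares of the other two: 28² + 43² = 2633 > 2025 = 45².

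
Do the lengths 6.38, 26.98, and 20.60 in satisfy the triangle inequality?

The two shorter sides sum to 26.98, exactly equal to the longest side 26.98.
That gives only a degenerate (flat) triangle — the inequality must be strict.

No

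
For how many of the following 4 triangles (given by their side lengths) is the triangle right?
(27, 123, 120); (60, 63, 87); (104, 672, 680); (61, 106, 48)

3

(27,123,120): 27²+120² = 15129 = 123² → right
(60,63,87): 60²+63² = 7569 = 87² → right
(104,672,680): 104²+672² = 462400 = 680² → right
(61,106,48): 48²+61² = 6025 < 11236 = 106² → obtuse
3 of the 4 are right.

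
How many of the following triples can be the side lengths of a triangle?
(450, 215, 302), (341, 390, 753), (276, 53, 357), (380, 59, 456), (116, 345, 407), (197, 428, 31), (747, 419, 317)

(215,302,450): 215+302 > 450 → valid
(341,390,753): 341+390 ≤ 753 → not valid
(53,276,357): 53+276 ≤ 357 → not valid
(59,380,456): 59+380 ≤ 456 → not valid
(116,345,407): 116+345 > 407 → valid
(31,197,428): 31+197 ≤ 428 → not valid
(317,419,747): 317+419 ≤ 747 → not valid
2 of the 7 triples form a triangle.

2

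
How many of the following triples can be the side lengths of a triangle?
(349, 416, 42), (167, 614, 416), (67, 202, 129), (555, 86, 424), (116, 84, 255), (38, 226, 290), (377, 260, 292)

(42,349,416): 42+349 ≤ 416 → not valid
(167,416,614): 167+416 ≤ 614 → not valid
(67,129,202): 67+129 ≤ 202 → not valid
(86,424,555): 86+424 ≤ 555 → not valid
(84,116,255): 84+116 ≤ 255 → not valid
(38,226,290): 38+226 ≤ 290 → not valid
(260,292,377): 260+292 > 377 → valid
1 of the 7 triples forms a triangle.

1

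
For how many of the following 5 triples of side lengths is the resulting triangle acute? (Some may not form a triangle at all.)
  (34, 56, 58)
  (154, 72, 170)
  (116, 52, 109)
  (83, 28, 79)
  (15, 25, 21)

(34,56,58): 34²+56² = 4292 > 3364 = 58² → acute
(154,72,170): 72²+154² = 28900 = 170² → right
(116,52,109): 52²+109² = 14585 > 13456 = 116² → acute
(83,28,79): 28²+79² = 7025 > 6889 = 83² → acute
(15,25,21): 15²+21² = 666 > 625 = 25² → acute
4 of the 5 are acute.

4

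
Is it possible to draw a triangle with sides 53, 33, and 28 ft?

The longest side is 53, and the other two sum to 61.
Since 61 > 53, the triangle inequality holds.

Yes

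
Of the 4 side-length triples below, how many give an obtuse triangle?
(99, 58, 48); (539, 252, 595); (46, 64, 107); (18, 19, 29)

(99,58,48): 48²+58² = 5668 < 9801 = 99² → obtuse
(539,252,595): 252²+539² = 354025 = 595² → right
(46,64,107): 46²+64² = 6212 < 11449 = 107² → obtuse
(18,19,29): 18²+19² = 685 < 841 = 29² → obtuse
3 of the 4 are obtuse.

3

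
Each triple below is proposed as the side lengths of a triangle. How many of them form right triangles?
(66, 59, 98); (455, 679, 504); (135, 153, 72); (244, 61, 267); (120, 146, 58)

2

(66,59,98): 59²+66² = 7837 < 9604 = 98² → obtuse
(455,679,504): 455²+504² = 461041 = 679² → right
(135,153,72): 72²+135² = 23409 = 153² → right
(244,61,267): 61²+244² = 63257 < 71289 = 267² → obtuse
(120,146,58): 58²+120² = 17764 < 21316 = 146² → obtuse
2 of the 5 are right.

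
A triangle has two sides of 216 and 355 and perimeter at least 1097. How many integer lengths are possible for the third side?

45

Triangle inequality: 139 < x < 571. Perimeter ≥ 1097 gives x ≥ 1097 − 216 − 355 = 526.
So 526 ≤ x < 571; integers 526 through 570: 45 values.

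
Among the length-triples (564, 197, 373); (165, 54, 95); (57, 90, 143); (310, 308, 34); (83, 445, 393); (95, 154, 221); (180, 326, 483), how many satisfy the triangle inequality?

6

(197,373,564): 197+373 > 564 → valid
(54,95,165): 54+95 ≤ 165 → not valid
(57,90,143): 57+90 > 143 → valid
(34,308,310): 34+308 > 310 → valid
(83,393,445): 83+393 > 445 → valid
(95,154,221): 95+154 > 221 → valid
(180,326,483): 180+326 > 483 → valid
6 of the 7 triples form a triangle.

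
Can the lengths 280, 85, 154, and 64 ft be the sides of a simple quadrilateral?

A quadrilateral exists iff every side is shorter than the sum of the others — equivalently, the longest side is less than the sum of the rest.
Longest side 280 < 303 (sum of the remaining 3), so yes.

Yes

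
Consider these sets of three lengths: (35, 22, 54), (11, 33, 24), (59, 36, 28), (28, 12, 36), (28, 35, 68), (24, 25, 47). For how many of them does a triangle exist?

5

(22,35,54): 22+35 > 54 → valid
(11,24,33): 11+24 > 33 → valid
(28,36,59): 28+36 > 59 → valid
(12,28,36): 12+28 > 36 → valid
(28,35,68): 28+35 ≤ 68 → not valid
(24,25,47): 24+25 > 47 → valid
5 of the 6 triples form a triangle.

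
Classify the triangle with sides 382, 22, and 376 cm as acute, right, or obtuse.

Compare the square of the longest side to the sum of squares of the other two: 22² + 376² = 141860 < 145924 = 382².

obtuse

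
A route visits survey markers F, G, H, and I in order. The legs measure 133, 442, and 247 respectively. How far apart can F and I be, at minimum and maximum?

The maximum is all hops collinear in one direction: 133 + 442 + 247 = 822.
The longest hop is 442; the others sum to 380. Folding the others back against it leaves at least 442 − 380 = 62.

62 ≤ FI ≤ 822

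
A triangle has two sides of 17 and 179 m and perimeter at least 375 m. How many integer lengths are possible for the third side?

Triangle inequality: 162 < x < 196. Perimeter ≥ 375 gives x ≥ 375 − 17 − 179 = 179.
So 179 ≤ x < 196; integers 179 through 195: 17 values.

17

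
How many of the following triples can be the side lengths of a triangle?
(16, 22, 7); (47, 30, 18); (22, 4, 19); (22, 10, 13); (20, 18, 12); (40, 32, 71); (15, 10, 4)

6

(7,16,22): 7+16 > 22 → valid
(18,30,47): 18+30 > 47 → valid
(4,19,22): 4+19 > 22 → valid
(10,13,22): 10+13 > 22 → valid
(12,18,20): 12+18 > 20 → valid
(32,40,71): 32+40 > 71 → valid
(4,10,15): 4+10 ≤ 15 → not valid
6 of the 7 triples form a triangle.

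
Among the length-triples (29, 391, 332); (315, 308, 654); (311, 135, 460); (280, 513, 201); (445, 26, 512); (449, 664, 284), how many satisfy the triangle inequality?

1

(29,332,391): 29+332 ≤ 391 → not valid
(308,315,654): 308+315 ≤ 654 → not valid
(135,311,460): 135+311 ≤ 460 → not valid
(201,280,513): 201+280 ≤ 513 → not valid
(26,445,512): 26+445 ≤ 512 → not valid
(284,449,664): 284+449 > 664 → valid
1 of the 6 triples forms a triangle.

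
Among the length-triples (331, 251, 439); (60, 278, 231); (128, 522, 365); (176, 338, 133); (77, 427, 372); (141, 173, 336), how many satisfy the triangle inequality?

(251,331,439): 251+331 > 439 → valid
(60,231,278): 60+231 > 278 → valid
(128,365,522): 128+365 ≤ 522 → not valid
(133,176,338): 133+176 ≤ 338 → not valid
(77,372,427): 77+372 > 427 → valid
(141,173,336): 141+173 ≤ 336 → not valid
3 of the 6 triples form a triangle.

3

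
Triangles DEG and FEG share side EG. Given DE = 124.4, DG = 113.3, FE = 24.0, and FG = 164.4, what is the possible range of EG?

140.4 < EG < 188.4

From triangle DEG: |124.4 − 113.3| < EG < 124.4 + 113.3, i.e. 11.1 < EG < 237.7.
From triangle FEG: 140.4 < EG < 188.4.
Both must hold, so EG lies in the intersection.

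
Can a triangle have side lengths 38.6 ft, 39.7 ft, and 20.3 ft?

The longest side is 39.7, and the other two sum to 58.9.
Since 58.9 > 39.7, the triangle inequality holds.

Yes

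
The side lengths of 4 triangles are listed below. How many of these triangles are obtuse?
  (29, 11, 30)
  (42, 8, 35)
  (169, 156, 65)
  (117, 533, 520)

(29,11,30): 11²+29² = 962 > 900 = 30² → acute
(42,8,35): 8²+35² = 1289 < 1764 = 42² → obtuse
(169,156,65): 65²+156² = 28561 = 169² → right
(117,533,520): 117²+520² = 284089 = 533² → right
1 of the 4 is obtuse.

1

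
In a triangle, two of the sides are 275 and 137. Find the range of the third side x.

138 < x < 412

By the triangle inequality, x must be less than 275 + 137 = 412 and greater than |275 − 137| = 138.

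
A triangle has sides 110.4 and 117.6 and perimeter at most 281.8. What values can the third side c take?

7.2 < c ≤ 53.8

Triangle inequality alone gives 7.2 < c < 228.0.
The perimeter condition gives c ≤ 281.8 − 110.4 − 117.6 = 53.8.
Intersecting the two: 7.2 < c ≤ 53.8.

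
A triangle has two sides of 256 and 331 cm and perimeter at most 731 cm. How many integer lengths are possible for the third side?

69

Triangle inequality: 75 < x < 587. Perimeter ≤ 731 gives x ≤ 731 − 256 − 331 = 144.
So 75 < x ≤ 144; integers 76 through 144: 69 values.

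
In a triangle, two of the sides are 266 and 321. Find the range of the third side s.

By the triangle inequality, s must be less than 266 + 321 = 587 and greater than |266 − 321| = 55.

55 < s < 587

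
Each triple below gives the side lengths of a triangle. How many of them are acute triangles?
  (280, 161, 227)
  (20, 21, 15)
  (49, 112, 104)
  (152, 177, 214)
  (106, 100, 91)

(280,161,227): 161²+227² = 77450 < 78400 = 280² → obtuse
(20,21,15): 15²+20² = 625 > 441 = 21² → acute
(49,112,104): 49²+104² = 13217 > 12544 = 112² → acute
(152,177,214): 152²+177² = 54433 > 45796 = 214² → acute
(106,100,91): 91²+100² = 18281 > 11236 = 106² → acute
4 of the 5 are acute.

4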